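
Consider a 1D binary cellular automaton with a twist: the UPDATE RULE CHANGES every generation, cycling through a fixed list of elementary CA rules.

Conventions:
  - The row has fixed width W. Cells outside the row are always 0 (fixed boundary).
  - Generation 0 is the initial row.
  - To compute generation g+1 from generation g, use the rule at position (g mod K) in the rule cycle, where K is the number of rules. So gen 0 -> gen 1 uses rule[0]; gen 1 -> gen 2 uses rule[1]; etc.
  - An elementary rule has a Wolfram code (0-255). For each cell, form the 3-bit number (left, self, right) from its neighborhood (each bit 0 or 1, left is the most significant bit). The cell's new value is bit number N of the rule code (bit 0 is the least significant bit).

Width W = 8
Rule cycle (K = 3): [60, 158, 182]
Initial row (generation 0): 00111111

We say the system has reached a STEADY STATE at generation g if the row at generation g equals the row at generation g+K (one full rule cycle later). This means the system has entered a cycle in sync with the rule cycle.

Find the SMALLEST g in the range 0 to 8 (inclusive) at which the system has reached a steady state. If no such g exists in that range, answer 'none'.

Answer: 5

Derivation:
Gen 0: 00111111
Gen 1 (rule 60): 00100000
Gen 2 (rule 158): 01110000
Gen 3 (rule 182): 10101000
Gen 4 (rule 60): 11111100
Gen 5 (rule 158): 11111010
Gen 6 (rule 182): 01110111
Gen 7 (rule 60): 01001100
Gen 8 (rule 158): 11111010
Gen 9 (rule 182): 01110111
Gen 10 (rule 60): 01001100
Gen 11 (rule 158): 11111010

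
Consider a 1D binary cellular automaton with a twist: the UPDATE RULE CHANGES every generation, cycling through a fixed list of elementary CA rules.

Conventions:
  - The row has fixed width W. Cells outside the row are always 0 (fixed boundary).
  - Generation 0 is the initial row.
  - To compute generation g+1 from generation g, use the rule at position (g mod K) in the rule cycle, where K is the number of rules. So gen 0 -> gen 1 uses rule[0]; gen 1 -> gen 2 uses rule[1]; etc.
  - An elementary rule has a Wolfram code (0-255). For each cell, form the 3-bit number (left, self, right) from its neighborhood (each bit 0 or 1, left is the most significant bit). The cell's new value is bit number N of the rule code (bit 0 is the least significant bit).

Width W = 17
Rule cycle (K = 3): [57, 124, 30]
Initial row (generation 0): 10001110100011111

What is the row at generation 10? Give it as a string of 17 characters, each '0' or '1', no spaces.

Gen 0: 10001110100011111
Gen 1 (rule 57): 01101001011010000
Gen 2 (rule 124): 01111101111111000
Gen 3 (rule 30): 11000001000000100
Gen 4 (rule 57): 10111100111110011
Gen 5 (rule 124): 11100110100011011
Gen 6 (rule 30): 10011100110110010
Gen 7 (rule 57): 01010010101101001
Gen 8 (rule 124): 01111011111111101
Gen 9 (rule 30): 11000010000000001
Gen 10 (rule 57): 10111001111111100

Answer: 10111001111111100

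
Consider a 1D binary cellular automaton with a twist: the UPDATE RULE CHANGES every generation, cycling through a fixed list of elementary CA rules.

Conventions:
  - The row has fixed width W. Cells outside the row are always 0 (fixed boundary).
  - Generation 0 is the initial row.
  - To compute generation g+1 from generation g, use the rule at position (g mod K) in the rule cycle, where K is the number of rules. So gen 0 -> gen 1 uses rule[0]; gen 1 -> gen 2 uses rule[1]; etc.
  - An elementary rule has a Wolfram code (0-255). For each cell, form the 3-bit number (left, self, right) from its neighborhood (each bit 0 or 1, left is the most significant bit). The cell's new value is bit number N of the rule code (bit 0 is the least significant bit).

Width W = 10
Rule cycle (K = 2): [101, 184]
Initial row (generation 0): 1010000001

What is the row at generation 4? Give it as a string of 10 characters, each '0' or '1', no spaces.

Answer: 0101001101

Derivation:
Gen 0: 1010000001
Gen 1 (rule 101): 1110111101
Gen 2 (rule 184): 1101111010
Gen 3 (rule 101): 0110001110
Gen 4 (rule 184): 0101001101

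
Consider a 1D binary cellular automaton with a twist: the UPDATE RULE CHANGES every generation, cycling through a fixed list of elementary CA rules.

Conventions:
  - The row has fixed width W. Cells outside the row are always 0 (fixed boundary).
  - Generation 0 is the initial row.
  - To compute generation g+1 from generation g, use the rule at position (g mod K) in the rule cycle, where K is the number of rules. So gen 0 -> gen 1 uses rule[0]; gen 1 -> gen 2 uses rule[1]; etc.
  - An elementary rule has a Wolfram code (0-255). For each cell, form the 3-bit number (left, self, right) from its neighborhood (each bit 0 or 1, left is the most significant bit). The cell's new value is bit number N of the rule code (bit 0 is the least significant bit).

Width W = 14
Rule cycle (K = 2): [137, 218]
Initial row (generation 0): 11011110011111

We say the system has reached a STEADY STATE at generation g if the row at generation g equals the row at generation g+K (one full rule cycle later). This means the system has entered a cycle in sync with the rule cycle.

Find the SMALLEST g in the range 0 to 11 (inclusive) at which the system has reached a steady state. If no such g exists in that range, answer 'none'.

Gen 0: 11011110011111
Gen 1 (rule 137): 10011100011110
Gen 2 (rule 218): 01111110111111
Gen 3 (rule 137): 01111100111110
Gen 4 (rule 218): 11111111111111
Gen 5 (rule 137): 11111111111110
Gen 6 (rule 218): 11111111111111
Gen 7 (rule 137): 11111111111110
Gen 8 (rule 218): 11111111111111
Gen 9 (rule 137): 11111111111110
Gen 10 (rule 218): 11111111111111
Gen 11 (rule 137): 11111111111110
Gen 12 (rule 218): 11111111111111
Gen 13 (rule 137): 11111111111110

Answer: 4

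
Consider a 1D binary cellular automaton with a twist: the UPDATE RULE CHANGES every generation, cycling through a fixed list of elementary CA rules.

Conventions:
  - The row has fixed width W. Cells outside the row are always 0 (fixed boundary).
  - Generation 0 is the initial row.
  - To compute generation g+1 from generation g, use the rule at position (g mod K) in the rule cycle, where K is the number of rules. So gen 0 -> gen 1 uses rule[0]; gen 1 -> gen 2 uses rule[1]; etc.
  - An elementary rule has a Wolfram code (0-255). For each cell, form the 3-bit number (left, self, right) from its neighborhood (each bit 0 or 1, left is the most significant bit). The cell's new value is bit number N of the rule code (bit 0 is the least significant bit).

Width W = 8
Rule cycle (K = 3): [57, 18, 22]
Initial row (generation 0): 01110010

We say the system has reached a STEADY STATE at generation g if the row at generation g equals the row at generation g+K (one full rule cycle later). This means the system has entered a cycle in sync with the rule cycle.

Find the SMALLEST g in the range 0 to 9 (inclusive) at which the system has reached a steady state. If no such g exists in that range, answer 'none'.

Gen 0: 01110010
Gen 1 (rule 57): 01001001
Gen 2 (rule 18): 10110110
Gen 3 (rule 22): 10000001
Gen 4 (rule 57): 01111100
Gen 5 (rule 18): 10000010
Gen 6 (rule 22): 11000111
Gen 7 (rule 57): 10110100
Gen 8 (rule 18): 00000010
Gen 9 (rule 22): 00000111
Gen 10 (rule 57): 11110100
Gen 11 (rule 18): 00000010
Gen 12 (rule 22): 00000111

Answer: 8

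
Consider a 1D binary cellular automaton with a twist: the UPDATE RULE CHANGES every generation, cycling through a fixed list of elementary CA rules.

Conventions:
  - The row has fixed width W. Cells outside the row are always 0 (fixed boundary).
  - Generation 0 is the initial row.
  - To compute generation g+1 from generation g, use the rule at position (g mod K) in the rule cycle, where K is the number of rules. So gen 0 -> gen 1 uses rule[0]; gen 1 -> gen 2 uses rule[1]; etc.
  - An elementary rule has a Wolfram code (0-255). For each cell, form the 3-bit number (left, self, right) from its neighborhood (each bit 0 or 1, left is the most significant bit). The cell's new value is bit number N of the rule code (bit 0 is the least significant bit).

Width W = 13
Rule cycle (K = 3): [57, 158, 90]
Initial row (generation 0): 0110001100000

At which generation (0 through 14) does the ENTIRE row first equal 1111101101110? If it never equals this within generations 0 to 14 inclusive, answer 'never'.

Answer: 11

Derivation:
Gen 0: 0110001100000
Gen 1 (rule 57): 0101101011111
Gen 2 (rule 158): 1101001011110
Gen 3 (rule 90): 1100110010011
Gen 4 (rule 57): 1010101001010
Gen 5 (rule 158): 1010101111011
Gen 6 (rule 90): 0000001001011
Gen 7 (rule 57): 1111100100110
Gen 8 (rule 158): 1111011111101
Gen 9 (rule 90): 1001010000100
Gen 10 (rule 57): 0100101110011
Gen 11 (rule 158): 1111101101110
Gen 12 (rule 90): 1000101101011
Gen 13 (rule 57): 0110011010110
Gen 14 (rule 158): 1101110010101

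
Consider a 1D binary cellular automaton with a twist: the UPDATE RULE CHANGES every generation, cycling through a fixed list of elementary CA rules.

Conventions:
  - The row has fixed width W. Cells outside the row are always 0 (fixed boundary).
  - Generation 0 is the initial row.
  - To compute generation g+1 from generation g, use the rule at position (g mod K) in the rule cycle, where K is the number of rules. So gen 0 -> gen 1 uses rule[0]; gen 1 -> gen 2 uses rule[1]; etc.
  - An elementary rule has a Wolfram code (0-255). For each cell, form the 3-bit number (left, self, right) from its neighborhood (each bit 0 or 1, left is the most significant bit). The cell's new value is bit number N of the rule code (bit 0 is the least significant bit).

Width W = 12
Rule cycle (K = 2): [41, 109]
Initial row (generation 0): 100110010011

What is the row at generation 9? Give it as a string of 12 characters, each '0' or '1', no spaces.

Answer: 010001011000

Derivation:
Gen 0: 100110010011
Gen 1 (rule 41): 000100000010
Gen 2 (rule 109): 110101111010
Gen 3 (rule 41): 101011000100
Gen 4 (rule 109): 111111010101
Gen 5 (rule 41): 100000101010
Gen 6 (rule 109): 101110111110
Gen 7 (rule 41): 011001100000
Gen 8 (rule 109): 011001101111
Gen 9 (rule 41): 010001011000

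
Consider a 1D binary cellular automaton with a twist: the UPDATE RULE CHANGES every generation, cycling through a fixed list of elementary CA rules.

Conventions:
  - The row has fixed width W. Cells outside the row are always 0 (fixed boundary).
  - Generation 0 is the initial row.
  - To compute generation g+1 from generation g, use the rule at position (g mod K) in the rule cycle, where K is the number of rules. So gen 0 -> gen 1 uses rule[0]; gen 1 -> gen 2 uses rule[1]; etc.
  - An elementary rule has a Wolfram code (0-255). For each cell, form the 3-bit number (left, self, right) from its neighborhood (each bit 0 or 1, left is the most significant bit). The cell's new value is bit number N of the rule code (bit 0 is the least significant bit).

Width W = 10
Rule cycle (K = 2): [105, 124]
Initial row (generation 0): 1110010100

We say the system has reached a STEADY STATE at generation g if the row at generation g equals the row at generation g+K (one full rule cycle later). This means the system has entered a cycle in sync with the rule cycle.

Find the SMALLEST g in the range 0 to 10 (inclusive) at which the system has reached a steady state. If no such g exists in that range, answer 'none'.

Gen 0: 1110010100
Gen 1 (rule 105): 1010001001
Gen 2 (rule 124): 1111001101
Gen 3 (rule 105): 1001001110
Gen 4 (rule 124): 1101101011
Gen 5 (rule 105): 1111110111
Gen 6 (rule 124): 1000011101
Gen 7 (rule 105): 0011010110
Gen 8 (rule 124): 0011111111
Gen 9 (rule 105): 1010000001
Gen 10 (rule 124): 1111000001
Gen 11 (rule 105): 1001011100
Gen 12 (rule 124): 1101110110

Answer: none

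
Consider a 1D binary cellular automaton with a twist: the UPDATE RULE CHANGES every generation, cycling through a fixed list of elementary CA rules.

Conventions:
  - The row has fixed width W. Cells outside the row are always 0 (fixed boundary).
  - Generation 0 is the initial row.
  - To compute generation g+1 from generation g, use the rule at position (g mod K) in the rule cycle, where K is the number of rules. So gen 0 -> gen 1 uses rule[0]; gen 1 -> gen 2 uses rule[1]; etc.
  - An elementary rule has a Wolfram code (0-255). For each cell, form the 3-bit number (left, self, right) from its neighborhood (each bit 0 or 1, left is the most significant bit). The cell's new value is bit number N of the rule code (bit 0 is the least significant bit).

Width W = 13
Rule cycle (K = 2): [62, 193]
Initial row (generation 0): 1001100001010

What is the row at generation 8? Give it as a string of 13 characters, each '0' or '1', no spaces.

Gen 0: 1001100001010
Gen 1 (rule 62): 1111010011111
Gen 2 (rule 193): 0111000001111
Gen 3 (rule 62): 1100100011000
Gen 4 (rule 193): 0100001001011
Gen 5 (rule 62): 1110011111110
Gen 6 (rule 193): 0110001111110
Gen 7 (rule 62): 1101011000001
Gen 8 (rule 193): 0100001011100

Answer: 0100001011100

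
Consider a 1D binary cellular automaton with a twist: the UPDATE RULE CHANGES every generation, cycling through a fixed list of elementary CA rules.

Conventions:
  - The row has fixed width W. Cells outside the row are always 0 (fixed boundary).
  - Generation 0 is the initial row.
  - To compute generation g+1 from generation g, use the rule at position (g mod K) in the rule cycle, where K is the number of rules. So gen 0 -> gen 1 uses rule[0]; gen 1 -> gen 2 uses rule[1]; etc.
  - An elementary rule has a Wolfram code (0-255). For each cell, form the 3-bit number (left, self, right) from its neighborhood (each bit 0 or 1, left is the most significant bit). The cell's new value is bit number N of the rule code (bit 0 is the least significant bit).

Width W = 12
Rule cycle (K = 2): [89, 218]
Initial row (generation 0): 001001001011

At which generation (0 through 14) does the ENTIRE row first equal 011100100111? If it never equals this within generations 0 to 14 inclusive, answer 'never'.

Answer: 14

Derivation:
Gen 0: 001001001011
Gen 1 (rule 89): 100100100011
Gen 2 (rule 218): 011011010111
Gen 3 (rule 89): 011011000101
Gen 4 (rule 218): 111011101000
Gen 5 (rule 89): 101010100111
Gen 6 (rule 218): 000000011111
Gen 7 (rule 89): 111111010001
Gen 8 (rule 218): 111111001010
Gen 9 (rule 89): 100001100001
Gen 10 (rule 218): 010011110010
Gen 11 (rule 89): 001010011001
Gen 12 (rule 218): 010001111110
Gen 13 (rule 89): 001101000011
Gen 14 (rule 218): 011100100111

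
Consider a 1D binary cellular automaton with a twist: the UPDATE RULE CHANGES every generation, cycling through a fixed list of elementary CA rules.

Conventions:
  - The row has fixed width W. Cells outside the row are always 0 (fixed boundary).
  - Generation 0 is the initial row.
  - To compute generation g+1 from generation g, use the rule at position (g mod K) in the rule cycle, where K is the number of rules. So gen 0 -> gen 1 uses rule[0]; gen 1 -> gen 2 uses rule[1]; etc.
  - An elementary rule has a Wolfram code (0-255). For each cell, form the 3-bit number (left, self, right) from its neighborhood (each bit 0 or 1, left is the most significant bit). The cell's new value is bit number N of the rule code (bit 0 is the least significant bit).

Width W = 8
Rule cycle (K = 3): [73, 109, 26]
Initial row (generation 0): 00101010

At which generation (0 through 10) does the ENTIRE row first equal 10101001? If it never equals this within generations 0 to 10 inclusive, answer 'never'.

Answer: 5

Derivation:
Gen 0: 00101010
Gen 1 (rule 73): 10000000
Gen 2 (rule 109): 10111111
Gen 3 (rule 26): 00100000
Gen 4 (rule 73): 10001111
Gen 5 (rule 109): 10101001
Gen 6 (rule 26): 00000110
Gen 7 (rule 73): 11110110
Gen 8 (rule 109): 10011110
Gen 9 (rule 26): 01110001
Gen 10 (rule 73): 01010100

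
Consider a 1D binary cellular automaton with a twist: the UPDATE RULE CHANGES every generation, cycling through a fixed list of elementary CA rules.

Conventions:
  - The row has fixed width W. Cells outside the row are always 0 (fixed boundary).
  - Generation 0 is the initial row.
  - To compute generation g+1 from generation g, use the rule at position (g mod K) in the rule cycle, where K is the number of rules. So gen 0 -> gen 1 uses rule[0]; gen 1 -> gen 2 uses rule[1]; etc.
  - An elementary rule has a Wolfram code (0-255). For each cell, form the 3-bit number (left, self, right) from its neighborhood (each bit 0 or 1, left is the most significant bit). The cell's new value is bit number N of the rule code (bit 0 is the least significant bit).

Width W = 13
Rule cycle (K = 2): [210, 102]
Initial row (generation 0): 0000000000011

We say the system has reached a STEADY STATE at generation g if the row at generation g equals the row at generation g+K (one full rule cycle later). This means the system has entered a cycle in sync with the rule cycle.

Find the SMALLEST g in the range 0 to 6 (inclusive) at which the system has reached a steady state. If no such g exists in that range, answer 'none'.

Gen 0: 0000000000011
Gen 1 (rule 210): 0000000000101
Gen 2 (rule 102): 0000000001111
Gen 3 (rule 210): 0000000010111
Gen 4 (rule 102): 0000000111001
Gen 5 (rule 210): 0000001011110
Gen 6 (rule 102): 0000011100010
Gen 7 (rule 210): 0000101110101
Gen 8 (rule 102): 0001110011111

Answer: none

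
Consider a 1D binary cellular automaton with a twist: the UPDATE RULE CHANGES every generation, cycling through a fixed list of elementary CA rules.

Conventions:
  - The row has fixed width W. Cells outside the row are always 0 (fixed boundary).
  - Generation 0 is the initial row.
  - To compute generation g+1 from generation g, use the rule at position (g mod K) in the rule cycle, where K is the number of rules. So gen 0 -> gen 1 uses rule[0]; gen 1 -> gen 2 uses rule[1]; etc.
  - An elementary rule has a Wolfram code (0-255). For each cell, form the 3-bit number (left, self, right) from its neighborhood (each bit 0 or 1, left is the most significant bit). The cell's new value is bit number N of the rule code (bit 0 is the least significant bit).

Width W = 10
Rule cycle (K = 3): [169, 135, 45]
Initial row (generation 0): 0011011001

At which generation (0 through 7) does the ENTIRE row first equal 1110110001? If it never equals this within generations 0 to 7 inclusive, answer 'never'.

Answer: never

Derivation:
Gen 0: 0011011001
Gen 1 (rule 169): 1010110000
Gen 2 (rule 135): 1010000111
Gen 3 (rule 45): 1110110100
Gen 4 (rule 169): 1101101001
Gen 5 (rule 135): 0000001011
Gen 6 (rule 45): 1111101110
Gen 7 (rule 169): 1111011100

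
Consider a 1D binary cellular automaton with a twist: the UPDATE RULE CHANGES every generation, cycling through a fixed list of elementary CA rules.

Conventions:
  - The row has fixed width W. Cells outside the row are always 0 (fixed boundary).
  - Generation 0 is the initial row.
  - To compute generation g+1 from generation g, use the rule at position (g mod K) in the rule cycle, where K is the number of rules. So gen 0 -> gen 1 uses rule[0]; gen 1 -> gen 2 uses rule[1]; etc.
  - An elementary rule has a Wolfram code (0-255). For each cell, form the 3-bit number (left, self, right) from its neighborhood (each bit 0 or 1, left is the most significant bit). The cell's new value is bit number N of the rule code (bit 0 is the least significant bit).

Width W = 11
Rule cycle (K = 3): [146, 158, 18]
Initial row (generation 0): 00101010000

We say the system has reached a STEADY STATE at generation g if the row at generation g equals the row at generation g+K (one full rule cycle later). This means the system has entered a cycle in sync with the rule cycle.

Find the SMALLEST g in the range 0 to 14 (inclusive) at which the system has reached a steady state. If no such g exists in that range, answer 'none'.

Answer: none

Derivation:
Gen 0: 00101010000
Gen 1 (rule 146): 01000001000
Gen 2 (rule 158): 11100011100
Gen 3 (rule 18): 00010100010
Gen 4 (rule 146): 00100010101
Gen 5 (rule 158): 01110110101
Gen 6 (rule 18): 10000000000
Gen 7 (rule 146): 01000000000
Gen 8 (rule 158): 11100000000
Gen 9 (rule 18): 00010000000
Gen 10 (rule 146): 00101000000
Gen 11 (rule 158): 01101100000
Gen 12 (rule 18): 10000010000
Gen 13 (rule 146): 01000101000
Gen 14 (rule 158): 11101101100
Gen 15 (rule 18): 00000000010
Gen 16 (rule 146): 00000000101
Gen 17 (rule 158): 00000001101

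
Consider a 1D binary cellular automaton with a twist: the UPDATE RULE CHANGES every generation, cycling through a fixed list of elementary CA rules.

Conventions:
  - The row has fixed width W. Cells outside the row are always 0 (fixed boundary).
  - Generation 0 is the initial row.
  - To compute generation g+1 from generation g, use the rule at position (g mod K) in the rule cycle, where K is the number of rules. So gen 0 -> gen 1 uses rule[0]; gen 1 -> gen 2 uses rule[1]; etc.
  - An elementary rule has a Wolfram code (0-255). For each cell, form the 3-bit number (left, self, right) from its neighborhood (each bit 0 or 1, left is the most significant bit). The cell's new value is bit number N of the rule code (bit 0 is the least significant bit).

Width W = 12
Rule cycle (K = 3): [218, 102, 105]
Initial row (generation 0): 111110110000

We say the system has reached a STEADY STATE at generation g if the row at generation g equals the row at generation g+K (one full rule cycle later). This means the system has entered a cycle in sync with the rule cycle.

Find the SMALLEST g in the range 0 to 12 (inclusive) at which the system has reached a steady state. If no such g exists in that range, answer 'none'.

Answer: none

Derivation:
Gen 0: 111110110000
Gen 1 (rule 218): 111110111000
Gen 2 (rule 102): 000011001000
Gen 3 (rule 105): 111011000011
Gen 4 (rule 218): 111011100111
Gen 5 (rule 102): 001100101001
Gen 6 (rule 105): 101100010000
Gen 7 (rule 218): 001110101000
Gen 8 (rule 102): 010011111000
Gen 9 (rule 105): 000010001011
Gen 10 (rule 218): 000101010011
Gen 11 (rule 102): 001111110101
Gen 12 (rule 105): 101000011010
Gen 13 (rule 218): 000100111001
Gen 14 (rule 102): 001101001011
Gen 15 (rule 105): 101110000111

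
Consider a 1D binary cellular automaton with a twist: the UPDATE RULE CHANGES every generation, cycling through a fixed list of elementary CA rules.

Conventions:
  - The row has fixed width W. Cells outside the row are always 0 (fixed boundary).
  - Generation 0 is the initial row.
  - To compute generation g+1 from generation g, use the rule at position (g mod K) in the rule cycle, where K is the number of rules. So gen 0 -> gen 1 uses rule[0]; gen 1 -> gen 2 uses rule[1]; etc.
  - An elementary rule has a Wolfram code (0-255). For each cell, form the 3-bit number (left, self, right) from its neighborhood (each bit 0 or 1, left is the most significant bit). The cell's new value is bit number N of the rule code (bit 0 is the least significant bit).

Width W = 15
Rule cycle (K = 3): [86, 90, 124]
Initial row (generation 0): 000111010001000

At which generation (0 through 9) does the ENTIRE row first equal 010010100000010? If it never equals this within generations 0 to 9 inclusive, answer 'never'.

Answer: 5

Derivation:
Gen 0: 000111010001000
Gen 1 (rule 86): 001001011011100
Gen 2 (rule 90): 010110011010110
Gen 3 (rule 124): 011111011111111
Gen 4 (rule 86): 100001000000001
Gen 5 (rule 90): 010010100000010
Gen 6 (rule 124): 011011110000011
Gen 7 (rule 86): 101000011000101
Gen 8 (rule 90): 000100111101000
Gen 9 (rule 124): 000110100111100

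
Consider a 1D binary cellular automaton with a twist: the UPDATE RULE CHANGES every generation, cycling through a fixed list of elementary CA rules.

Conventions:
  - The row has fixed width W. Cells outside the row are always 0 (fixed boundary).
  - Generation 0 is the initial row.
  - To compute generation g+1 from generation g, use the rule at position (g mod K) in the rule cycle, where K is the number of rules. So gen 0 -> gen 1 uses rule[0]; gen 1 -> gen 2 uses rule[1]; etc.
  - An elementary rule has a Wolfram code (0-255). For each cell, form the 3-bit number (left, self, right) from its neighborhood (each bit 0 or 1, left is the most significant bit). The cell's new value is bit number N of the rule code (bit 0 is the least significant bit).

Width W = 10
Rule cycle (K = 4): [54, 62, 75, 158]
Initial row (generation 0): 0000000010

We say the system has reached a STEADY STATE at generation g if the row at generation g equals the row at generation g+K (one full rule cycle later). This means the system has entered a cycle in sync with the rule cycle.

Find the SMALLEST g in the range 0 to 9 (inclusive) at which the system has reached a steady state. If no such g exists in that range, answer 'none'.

Gen 0: 0000000010
Gen 1 (rule 54): 0000000111
Gen 2 (rule 62): 0000001100
Gen 3 (rule 75): 1111111101
Gen 4 (rule 158): 1111111001
Gen 5 (rule 54): 0000000111
Gen 6 (rule 62): 0000001100
Gen 7 (rule 75): 1111111101
Gen 8 (rule 158): 1111111001
Gen 9 (rule 54): 0000000111
Gen 10 (rule 62): 0000001100
Gen 11 (rule 75): 1111111101
Gen 12 (rule 158): 1111111001
Gen 13 (rule 54): 0000000111

Answer: 1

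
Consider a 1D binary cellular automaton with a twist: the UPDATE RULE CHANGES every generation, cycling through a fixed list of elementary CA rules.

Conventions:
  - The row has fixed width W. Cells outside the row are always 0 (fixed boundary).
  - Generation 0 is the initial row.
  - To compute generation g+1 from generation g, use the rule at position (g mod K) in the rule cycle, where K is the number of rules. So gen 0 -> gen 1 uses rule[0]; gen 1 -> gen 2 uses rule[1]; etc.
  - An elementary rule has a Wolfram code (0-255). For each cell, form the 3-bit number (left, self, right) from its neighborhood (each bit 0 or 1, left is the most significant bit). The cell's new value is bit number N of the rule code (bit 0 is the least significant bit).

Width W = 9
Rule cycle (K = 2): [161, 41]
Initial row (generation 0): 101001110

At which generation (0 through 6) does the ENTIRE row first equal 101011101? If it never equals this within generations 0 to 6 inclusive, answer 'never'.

Answer: never

Derivation:
Gen 0: 101001110
Gen 1 (rule 161): 010000100
Gen 2 (rule 41): 000110001
Gen 3 (rule 161): 110000100
Gen 4 (rule 41): 100110001
Gen 5 (rule 161): 000000100
Gen 6 (rule 41): 111110001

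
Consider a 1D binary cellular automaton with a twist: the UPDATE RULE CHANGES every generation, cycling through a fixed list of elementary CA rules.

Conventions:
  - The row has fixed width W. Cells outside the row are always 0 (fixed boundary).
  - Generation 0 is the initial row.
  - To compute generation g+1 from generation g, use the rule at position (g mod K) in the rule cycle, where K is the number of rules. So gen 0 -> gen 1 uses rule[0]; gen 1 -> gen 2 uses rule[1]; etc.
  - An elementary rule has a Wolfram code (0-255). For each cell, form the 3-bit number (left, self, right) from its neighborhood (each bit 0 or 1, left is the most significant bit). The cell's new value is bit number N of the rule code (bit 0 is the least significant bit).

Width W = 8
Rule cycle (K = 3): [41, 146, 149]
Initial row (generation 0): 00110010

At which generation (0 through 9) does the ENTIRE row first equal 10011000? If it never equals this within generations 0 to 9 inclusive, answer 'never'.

Gen 0: 00110010
Gen 1 (rule 41): 10100000
Gen 2 (rule 146): 00010000
Gen 3 (rule 149): 11011111
Gen 4 (rule 41): 10110000
Gen 5 (rule 146): 00001000
Gen 6 (rule 149): 11101111
Gen 7 (rule 41): 10011000
Gen 8 (rule 146): 01100100
Gen 9 (rule 149): 00010111

Answer: 7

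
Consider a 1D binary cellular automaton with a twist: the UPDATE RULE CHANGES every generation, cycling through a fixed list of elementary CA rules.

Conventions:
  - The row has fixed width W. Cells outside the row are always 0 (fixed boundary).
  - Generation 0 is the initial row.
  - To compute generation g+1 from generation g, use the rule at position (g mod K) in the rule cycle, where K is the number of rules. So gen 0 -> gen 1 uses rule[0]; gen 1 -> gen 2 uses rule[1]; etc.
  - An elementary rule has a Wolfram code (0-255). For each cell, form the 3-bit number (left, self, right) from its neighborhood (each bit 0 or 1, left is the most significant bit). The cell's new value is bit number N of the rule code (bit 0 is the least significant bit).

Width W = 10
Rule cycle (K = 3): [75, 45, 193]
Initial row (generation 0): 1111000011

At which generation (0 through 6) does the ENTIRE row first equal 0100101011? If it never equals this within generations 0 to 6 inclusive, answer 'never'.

Answer: never

Derivation:
Gen 0: 1111000011
Gen 1 (rule 75): 1001011111
Gen 2 (rule 45): 1001110000
Gen 3 (rule 193): 0000110111
Gen 4 (rule 75): 1111110101
Gen 5 (rule 45): 1000001111
Gen 6 (rule 193): 0011100111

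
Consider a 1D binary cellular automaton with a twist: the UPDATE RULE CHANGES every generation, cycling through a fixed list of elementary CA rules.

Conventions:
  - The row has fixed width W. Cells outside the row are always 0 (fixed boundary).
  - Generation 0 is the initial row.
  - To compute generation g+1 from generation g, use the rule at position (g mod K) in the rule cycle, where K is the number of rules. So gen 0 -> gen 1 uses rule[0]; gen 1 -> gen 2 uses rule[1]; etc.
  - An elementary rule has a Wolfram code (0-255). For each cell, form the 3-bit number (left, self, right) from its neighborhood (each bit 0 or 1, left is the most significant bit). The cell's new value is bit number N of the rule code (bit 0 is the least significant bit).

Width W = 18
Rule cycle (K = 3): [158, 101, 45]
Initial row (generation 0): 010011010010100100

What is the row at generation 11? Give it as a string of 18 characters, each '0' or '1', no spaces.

Gen 0: 010011010010100100
Gen 1 (rule 158): 111110011110111110
Gen 2 (rule 101): 000010000011000010
Gen 3 (rule 45): 111010111010011010
Gen 4 (rule 158): 110010110011110011
Gen 5 (rule 101): 010011010000010001
Gen 6 (rule 45): 010010110111010101
Gen 7 (rule 158): 111110100110010101
Gen 8 (rule 101): 000011100010011111
Gen 9 (rule 45): 111010001010010000
Gen 10 (rule 158): 110011011011111000
Gen 11 (rule 101): 010001101100001011

Answer: 010001101100001011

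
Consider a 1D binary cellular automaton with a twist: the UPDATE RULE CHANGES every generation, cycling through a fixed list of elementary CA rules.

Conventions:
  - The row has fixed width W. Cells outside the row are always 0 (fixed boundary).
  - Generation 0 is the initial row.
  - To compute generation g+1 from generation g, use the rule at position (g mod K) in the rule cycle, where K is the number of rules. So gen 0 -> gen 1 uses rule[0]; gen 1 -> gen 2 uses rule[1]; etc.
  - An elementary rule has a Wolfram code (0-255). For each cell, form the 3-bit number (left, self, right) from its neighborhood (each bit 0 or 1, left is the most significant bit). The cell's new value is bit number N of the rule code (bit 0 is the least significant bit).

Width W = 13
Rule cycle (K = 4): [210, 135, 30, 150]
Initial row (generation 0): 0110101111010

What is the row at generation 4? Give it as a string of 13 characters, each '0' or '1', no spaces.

Gen 0: 0110101111010
Gen 1 (rule 210): 1010000111001
Gen 2 (rule 135): 1010111010011
Gen 3 (rule 30): 1010100011110
Gen 4 (rule 150): 1010110101101

Answer: 1010110101101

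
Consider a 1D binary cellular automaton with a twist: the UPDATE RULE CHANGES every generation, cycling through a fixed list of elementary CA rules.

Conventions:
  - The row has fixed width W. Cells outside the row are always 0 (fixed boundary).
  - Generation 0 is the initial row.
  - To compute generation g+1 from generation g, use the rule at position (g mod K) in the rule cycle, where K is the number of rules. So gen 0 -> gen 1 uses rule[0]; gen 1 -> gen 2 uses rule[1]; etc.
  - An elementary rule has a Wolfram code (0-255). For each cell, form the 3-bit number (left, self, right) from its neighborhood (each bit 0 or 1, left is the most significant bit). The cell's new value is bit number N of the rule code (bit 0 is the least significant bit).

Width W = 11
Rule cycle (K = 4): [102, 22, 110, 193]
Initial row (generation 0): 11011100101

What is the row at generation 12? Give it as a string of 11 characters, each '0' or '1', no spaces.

Answer: 11100101100

Derivation:
Gen 0: 11011100101
Gen 1 (rule 102): 01100101111
Gen 2 (rule 22): 10011100000
Gen 3 (rule 110): 10110100000
Gen 4 (rule 193): 00010001111
Gen 5 (rule 102): 00110010001
Gen 6 (rule 22): 01001111011
Gen 7 (rule 110): 11011001111
Gen 8 (rule 193): 01001000111
Gen 9 (rule 102): 11011001001
Gen 10 (rule 22): 00000111111
Gen 11 (rule 110): 00001100001
Gen 12 (rule 193): 11100101100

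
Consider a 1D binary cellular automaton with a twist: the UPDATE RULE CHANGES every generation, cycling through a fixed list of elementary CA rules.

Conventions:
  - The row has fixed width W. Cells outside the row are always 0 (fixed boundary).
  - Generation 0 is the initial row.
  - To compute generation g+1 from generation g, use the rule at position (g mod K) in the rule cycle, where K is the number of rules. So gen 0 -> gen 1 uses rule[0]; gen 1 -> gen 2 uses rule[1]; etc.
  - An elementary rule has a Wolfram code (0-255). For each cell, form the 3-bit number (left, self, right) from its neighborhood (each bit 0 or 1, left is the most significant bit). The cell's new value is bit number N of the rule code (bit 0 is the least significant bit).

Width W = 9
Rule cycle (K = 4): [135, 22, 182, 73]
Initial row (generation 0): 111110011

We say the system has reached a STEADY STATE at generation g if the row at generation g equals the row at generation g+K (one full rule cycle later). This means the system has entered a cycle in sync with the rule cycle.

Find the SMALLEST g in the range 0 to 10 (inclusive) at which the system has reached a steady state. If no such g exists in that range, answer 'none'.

Gen 0: 111110011
Gen 1 (rule 135): 011100100
Gen 2 (rule 22): 100011110
Gen 3 (rule 182): 110101101
Gen 4 (rule 73): 110001100
Gen 5 (rule 135): 000110001
Gen 6 (rule 22): 001001011
Gen 7 (rule 182): 011111100
Gen 8 (rule 73): 010000101
Gen 9 (rule 135): 110111101
Gen 10 (rule 22): 000000001
Gen 11 (rule 182): 000000011
Gen 12 (rule 73): 111111011
Gen 13 (rule 135): 011110000
Gen 14 (rule 22): 100001000

Answer: none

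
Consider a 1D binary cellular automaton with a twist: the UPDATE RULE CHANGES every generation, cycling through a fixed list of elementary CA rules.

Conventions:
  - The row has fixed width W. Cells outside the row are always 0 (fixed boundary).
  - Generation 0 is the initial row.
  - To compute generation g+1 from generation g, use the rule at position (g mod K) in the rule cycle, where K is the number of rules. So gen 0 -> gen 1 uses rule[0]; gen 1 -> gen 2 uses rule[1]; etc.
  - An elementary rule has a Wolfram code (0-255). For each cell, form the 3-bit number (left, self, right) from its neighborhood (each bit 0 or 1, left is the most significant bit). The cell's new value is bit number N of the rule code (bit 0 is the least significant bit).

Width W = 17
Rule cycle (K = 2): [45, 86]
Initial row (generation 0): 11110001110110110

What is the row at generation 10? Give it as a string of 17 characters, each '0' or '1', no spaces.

Gen 0: 11110001110110110
Gen 1 (rule 45): 10000101001101100
Gen 2 (rule 86): 11001101110100110
Gen 3 (rule 45): 10001011001100100
Gen 4 (rule 86): 11011001110111110
Gen 5 (rule 45): 10110001001100000
Gen 6 (rule 86): 10011011110110000
Gen 7 (rule 45): 10010110001100111
Gen 8 (rule 86): 11110011010111001
Gen 9 (rule 45): 10000010111100001
Gen 10 (rule 86): 11000110000110011

Answer: 11000110000110011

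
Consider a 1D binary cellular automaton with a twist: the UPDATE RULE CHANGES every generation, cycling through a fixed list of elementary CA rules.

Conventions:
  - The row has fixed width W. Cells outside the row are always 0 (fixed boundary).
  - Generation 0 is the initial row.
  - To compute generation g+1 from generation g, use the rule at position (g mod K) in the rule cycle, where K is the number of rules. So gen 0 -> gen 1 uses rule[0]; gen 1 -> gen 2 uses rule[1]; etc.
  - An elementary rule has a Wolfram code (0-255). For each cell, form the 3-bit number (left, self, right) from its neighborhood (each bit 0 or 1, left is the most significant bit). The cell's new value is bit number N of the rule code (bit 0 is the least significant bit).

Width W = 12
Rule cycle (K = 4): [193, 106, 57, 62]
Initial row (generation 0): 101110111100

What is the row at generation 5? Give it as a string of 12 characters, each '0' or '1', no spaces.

Gen 0: 101110111100
Gen 1 (rule 193): 000110011101
Gen 2 (rule 106): 001110110110
Gen 3 (rule 57): 101001101101
Gen 4 (rule 62): 111111011011
Gen 5 (rule 193): 011111001001

Answer: 011111001001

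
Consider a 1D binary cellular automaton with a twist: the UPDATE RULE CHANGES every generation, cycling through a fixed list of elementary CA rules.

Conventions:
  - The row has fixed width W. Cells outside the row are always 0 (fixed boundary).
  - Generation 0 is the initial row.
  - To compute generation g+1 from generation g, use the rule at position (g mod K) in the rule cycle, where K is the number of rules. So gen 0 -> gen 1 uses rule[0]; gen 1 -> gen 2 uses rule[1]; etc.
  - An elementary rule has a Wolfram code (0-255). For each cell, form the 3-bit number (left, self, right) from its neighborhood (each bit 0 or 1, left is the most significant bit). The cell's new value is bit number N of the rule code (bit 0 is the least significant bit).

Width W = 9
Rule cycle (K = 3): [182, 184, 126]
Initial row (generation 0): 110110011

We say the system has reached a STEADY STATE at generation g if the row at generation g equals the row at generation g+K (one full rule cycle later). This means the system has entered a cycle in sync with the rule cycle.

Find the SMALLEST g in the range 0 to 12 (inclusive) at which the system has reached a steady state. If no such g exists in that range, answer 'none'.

Gen 0: 110110011
Gen 1 (rule 182): 001001100
Gen 2 (rule 184): 000101010
Gen 3 (rule 126): 001111111
Gen 4 (rule 182): 010111110
Gen 5 (rule 184): 001111101
Gen 6 (rule 126): 011000111
Gen 7 (rule 182): 100101010
Gen 8 (rule 184): 010010101
Gen 9 (rule 126): 111111111
Gen 10 (rule 182): 011111110
Gen 11 (rule 184): 011111101
Gen 12 (rule 126): 110000111
Gen 13 (rule 182): 001001010
Gen 14 (rule 184): 000100101
Gen 15 (rule 126): 001111111

Answer: none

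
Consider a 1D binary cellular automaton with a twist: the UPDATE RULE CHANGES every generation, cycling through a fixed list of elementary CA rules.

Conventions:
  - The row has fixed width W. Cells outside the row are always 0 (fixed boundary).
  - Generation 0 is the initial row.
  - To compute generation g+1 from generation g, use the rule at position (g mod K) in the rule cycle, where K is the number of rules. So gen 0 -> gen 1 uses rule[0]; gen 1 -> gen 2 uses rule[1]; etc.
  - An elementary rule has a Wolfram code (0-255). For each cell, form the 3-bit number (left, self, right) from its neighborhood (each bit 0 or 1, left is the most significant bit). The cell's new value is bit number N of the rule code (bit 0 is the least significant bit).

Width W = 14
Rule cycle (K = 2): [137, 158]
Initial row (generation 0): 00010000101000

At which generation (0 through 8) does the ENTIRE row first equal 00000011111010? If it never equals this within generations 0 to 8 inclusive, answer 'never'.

Gen 0: 00010000101000
Gen 1 (rule 137): 11000110000011
Gen 2 (rule 158): 10101101000110
Gen 3 (rule 137): 00001000010100
Gen 4 (rule 158): 00011100110110
Gen 5 (rule 137): 11011000100100
Gen 6 (rule 158): 10010101111110
Gen 7 (rule 137): 00000001111100
Gen 8 (rule 158): 00000011111010

Answer: 8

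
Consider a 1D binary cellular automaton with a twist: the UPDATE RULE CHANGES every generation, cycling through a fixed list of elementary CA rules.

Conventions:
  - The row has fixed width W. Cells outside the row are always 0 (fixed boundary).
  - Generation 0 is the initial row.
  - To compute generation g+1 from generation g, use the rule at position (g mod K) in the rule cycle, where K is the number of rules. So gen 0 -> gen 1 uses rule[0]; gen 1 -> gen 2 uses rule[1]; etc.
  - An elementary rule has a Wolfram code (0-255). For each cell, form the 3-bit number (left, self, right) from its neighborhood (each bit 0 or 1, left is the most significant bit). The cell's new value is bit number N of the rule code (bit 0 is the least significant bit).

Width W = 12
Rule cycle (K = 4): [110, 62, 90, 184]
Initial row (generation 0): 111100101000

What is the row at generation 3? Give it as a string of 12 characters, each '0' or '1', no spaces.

Gen 0: 111100101000
Gen 1 (rule 110): 100101111000
Gen 2 (rule 62): 111111000100
Gen 3 (rule 90): 100001101010

Answer: 100001101010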